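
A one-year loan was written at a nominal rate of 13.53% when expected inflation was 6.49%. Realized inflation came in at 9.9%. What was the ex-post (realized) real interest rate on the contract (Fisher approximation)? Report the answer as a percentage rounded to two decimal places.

3.63%

Ex-post: 13.53% − 9.9% = 3.630%
So the realized real rate is 3.63%.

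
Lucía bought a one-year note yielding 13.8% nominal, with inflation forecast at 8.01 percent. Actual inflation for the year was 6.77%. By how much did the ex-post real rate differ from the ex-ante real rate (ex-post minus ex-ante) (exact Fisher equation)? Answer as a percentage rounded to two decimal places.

1.22%

Ex-ante: (1 + 0.1380)/(1 + 0.0801) − 1 = 5.3606%
Ex-post: (1 + 0.1380)/(1 + 0.0677) − 1 = 6.5842%
Difference (ex-post − ex-ante) = 1.2236% → 1.22%.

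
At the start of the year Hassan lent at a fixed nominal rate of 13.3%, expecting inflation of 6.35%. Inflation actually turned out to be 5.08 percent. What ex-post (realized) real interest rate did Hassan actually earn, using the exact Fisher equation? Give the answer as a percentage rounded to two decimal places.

Ex-post: (1 + 0.1330)/(1 + 0.0508) − 1 = 7.8226%
So the realized real rate is 7.82%.

7.82%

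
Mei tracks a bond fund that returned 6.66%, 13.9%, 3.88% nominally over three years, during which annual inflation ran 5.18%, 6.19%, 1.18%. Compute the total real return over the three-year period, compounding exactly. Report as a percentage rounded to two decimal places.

Nominal growth factor = 1.0666 × 1.1390 × 1.0388 = 1.261994
Price-level growth factor = 1.0518 × 1.0619 × 1.0118 = 1.130086
Real growth factor = 1.261994 / 1.130086 = 1.116724
Total real return = 1.116724 − 1 → 11.67%.

11.67%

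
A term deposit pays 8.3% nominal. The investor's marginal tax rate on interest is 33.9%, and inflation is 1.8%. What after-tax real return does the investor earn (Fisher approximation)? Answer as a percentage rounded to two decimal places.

3.69%

After-tax nominal return = 8.3% × (1 − 0.339) = 5.4863%.
r ≈ 5.4863% − 1.8% → 3.69%.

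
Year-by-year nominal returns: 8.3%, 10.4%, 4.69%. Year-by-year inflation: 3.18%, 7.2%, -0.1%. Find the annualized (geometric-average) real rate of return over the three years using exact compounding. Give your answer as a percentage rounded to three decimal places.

Compound the nominal returns: 1.0830 × 1.1040 × 1.0469 = 1.2517071408.
Compound inflation: 1.0318 × 1.0720 × 0.9990 = 1.1049835104.
Deflate: 1.2517071408 / 1.1049835104 = 1.1327835475.
Annualized real rate = 1.1327835475^(1/3) − 1 = 4.243498% → 4.243%.

4.243%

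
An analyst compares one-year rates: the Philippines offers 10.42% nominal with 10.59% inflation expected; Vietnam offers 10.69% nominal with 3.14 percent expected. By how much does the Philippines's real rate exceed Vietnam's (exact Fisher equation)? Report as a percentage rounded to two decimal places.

-7.47%

The Philippines: (1 + 0.1042)/(1 + 0.1059) − 1 = -0.1537%
Vietnam: (1 + 0.1069)/(1 + 0.0314) − 1 = 7.3201%
Differential = -0.1537% − 7.3201% = -7.4739% → -7.47%.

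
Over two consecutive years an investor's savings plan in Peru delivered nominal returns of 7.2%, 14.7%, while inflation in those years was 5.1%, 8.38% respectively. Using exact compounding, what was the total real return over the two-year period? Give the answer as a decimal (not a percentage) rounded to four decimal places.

Nominal growth factor = 1.0720 × 1.1470 = 1.229584
Price-level growth factor = 1.0510 × 1.0838 = 1.139074
Real growth factor = 1.229584 / 1.139074 = 1.079459
Total real return = 1.079459 − 1 → 0.0795.

0.0795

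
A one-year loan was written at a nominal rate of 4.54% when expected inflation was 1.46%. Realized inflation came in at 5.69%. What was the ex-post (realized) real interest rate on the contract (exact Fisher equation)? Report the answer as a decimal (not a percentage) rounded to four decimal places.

-0.0109

Ex-post: (1 + 0.0454)/(1 + 0.0569) − 1 = -1.0881%
So the realized real rate is -0.0109.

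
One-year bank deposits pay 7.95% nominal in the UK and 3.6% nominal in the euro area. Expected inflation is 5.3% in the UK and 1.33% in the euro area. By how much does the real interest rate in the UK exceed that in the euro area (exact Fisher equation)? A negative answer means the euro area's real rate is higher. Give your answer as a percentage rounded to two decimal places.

The UK: (1 + 0.0795)/(1 + 0.0530) − 1 = 2.5166%
The euro area: (1 + 0.0360)/(1 + 0.0133) − 1 = 2.2402%
Differential = 2.5166% − 2.2402% = 0.2764% → 0.28%.

0.28%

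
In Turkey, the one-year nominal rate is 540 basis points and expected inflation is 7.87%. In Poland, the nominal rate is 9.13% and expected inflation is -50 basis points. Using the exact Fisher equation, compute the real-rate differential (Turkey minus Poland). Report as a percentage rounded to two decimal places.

Turkey: (1 + 0.0540)/(1 + 0.0787) − 1 = -2.2898%
Poland: (1 + 0.0913)/(1 − 0.0050) − 1 = 9.6784%
Differential = -2.2898% − 9.6784% = -11.9682% → -11.97%.

-11.97%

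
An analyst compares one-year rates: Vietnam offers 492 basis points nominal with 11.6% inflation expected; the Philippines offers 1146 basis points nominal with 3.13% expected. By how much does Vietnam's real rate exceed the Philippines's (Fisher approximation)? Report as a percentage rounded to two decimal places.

Vietnam: 4.92% − 11.6% = -6.680%
The Philippines: 11.46% − 3.13% = 8.330%
Differential = -15.010% → -15.01%.

-15.01%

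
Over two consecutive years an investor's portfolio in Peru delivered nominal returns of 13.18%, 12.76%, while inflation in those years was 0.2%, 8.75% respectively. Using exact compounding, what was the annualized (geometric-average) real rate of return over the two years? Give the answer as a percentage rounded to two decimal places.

Compound the nominal returns: 1.1318 × 1.1276 = 1.27621768.
Compound inflation: 1.0020 × 1.0875 = 1.08967500.
Deflate: 1.27621768 / 1.08967500 = 1.17119112.
Annualized real rate = 1.17119112^(1/2) − 1 = 8.2216% → 8.22%.

8.22%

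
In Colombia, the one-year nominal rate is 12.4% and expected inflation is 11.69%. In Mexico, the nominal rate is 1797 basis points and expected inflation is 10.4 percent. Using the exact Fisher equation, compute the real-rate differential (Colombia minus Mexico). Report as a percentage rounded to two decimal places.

-6.22%

Colombia: (1 + 0.1240)/(1 + 0.1169) − 1 = 0.6357%
Mexico: (1 + 0.1797)/(1 + 0.1040) − 1 = 6.8569%
Differential = 0.6357% − 6.8569% = -6.2212% → -6.22%.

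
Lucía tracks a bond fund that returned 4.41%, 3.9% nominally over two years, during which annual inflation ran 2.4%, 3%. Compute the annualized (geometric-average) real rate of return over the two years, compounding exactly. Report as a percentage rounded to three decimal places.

1.417%

Compound the nominal returns: 1.0441 × 1.0390 = 1.08481990.
Compound inflation: 1.0240 × 1.0300 = 1.05472000.
Deflate: 1.08481990 / 1.05472000 = 1.02853829.
Annualized real rate = 1.02853829^(1/2) − 1 = 1.4169% → 1.417%.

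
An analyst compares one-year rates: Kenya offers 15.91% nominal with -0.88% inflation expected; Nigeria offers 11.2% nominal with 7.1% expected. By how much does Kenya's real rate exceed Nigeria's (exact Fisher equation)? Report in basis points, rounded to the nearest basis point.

Kenya: (1 + 0.1591)/(1 − 0.0088) − 1 = 16.9391%
Nigeria: (1 + 0.1120)/(1 + 0.0710) − 1 = 3.8282%
Differential = 16.9391% − 3.8282% = 13.1109% → 1311 basis points.

1311 basis points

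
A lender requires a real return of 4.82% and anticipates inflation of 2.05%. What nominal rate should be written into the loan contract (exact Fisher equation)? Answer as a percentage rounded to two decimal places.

6.97%

(1 + i) = (1 + r)(1 + π) = 1.04820 × 1.02050 = 1.0696881
i = 1.0696881 − 1, so the required nominal rate is 6.97%.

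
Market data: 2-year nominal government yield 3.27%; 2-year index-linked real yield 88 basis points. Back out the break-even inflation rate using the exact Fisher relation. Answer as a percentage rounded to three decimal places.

2.369%

(1 + π) = (1 + i)/(1 + r) = 1.03270 / 1.00880 = 1.023692
Break-even inflation = 1.023692 − 1 → 2.369%.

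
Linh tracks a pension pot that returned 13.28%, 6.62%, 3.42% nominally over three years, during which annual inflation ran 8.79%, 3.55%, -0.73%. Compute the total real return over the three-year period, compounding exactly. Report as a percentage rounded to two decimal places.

Nominal growth factor = 1.1328 × 1.0662 × 1.0342 = 1.249098
Price-level growth factor = 1.0879 × 1.0355 × 0.9927 = 1.118297
Real growth factor = 1.249098 / 1.118297 = 1.116964
Total real return = 1.116964 − 1 → 11.70%.

11.70%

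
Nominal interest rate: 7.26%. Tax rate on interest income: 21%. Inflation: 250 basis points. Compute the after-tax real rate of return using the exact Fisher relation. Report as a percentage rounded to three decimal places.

3.156%

After-tax nominal return = 7.26% × (1 − 0.21) = 5.7354%.
1 + r = 1.057354 / 1.02500 = 1.0315649
After-tax real rate = 1.0315649 − 1 → 3.156%.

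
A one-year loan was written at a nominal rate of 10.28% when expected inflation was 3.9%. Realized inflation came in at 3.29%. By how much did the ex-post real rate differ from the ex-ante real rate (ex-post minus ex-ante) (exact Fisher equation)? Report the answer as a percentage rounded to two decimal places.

Ex-ante: (1 + 0.1028)/(1 + 0.0390) − 1 = 6.1405%
Ex-post: (1 + 0.1028)/(1 + 0.0329) − 1 = 6.7674%
Difference (ex-post − ex-ante) = 0.6268% → 0.63%.

0.63%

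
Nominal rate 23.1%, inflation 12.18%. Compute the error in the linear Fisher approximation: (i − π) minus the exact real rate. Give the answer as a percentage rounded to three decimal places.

1.186%

Approximate: r ≈ 23.100% − 12.180% = 10.9200%
Exact: (1 + 0.2310)/(1 + 0.1218) − 1 = 9.7344%
Error = 10.9200% − 9.7344% = 1.1856% → 1.186%.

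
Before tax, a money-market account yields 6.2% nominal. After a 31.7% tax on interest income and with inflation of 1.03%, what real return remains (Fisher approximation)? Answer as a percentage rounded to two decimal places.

3.20%

After-tax nominal return = 6.2% × (1 − 0.317) = 4.2346%.
r ≈ 4.2346% − 1.03% → 3.20%.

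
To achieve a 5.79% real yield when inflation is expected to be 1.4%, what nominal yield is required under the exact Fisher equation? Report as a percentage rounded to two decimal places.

(1 + i) = (1 + r)(1 + π) = 1.05790 × 1.01400 = 1.0727106
i = 1.0727106 − 1, so the required nominal rate is 7.27%.

7.27%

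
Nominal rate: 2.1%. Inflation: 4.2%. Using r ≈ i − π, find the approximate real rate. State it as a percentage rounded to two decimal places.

-2.10%

r ≈ i − π = 2.1% − 4.2% = -2.10%.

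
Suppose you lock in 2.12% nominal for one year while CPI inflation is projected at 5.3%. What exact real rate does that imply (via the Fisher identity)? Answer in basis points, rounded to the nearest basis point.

-302 basis points

By the Fisher identity, 1 + r = (1 + i)/(1 + π).
1 + r = 1.02120 / 1.05300 = 0.969801
r = 0.969801 − 1 = -3.0199%, i.e. -302 basis points.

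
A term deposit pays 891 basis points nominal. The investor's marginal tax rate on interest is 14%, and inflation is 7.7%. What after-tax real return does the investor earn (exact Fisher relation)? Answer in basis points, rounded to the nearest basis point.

-3 basis points

After-tax nominal return = 8.91% × (1 − 0.14) = 7.6626%.
1 + r = 1.076626 / 1.07700 = 0.999653
After-tax real rate = 0.999653 − 1 → -3 basis points.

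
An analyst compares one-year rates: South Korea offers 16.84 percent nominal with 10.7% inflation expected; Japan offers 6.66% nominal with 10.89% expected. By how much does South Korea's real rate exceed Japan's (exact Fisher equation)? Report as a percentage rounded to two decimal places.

South Korea: (1 + 0.1684)/(1 + 0.1070) − 1 = 5.5465%
Japan: (1 + 0.0666)/(1 + 0.1089) − 1 = -3.8146%
Differential = 5.5465% − (-3.8146%) = 9.3611% → 9.36%.

9.36%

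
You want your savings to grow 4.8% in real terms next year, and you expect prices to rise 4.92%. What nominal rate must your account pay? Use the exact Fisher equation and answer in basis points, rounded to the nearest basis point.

(1 + i) = (1 + r)(1 + π) = 1.04800 × 1.04920 = 1.0995616
i = 1.0995616 − 1, so the required nominal rate is 996 basis points.

996 basis points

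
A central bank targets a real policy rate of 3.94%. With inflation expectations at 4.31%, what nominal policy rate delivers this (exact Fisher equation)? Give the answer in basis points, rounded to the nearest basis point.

842 basis points

(1 + i) = (1 + r)(1 + π) = 1.03940 × 1.04310 = 1.08419814
i = 1.08419814 − 1, so the required nominal rate is 842 basis points.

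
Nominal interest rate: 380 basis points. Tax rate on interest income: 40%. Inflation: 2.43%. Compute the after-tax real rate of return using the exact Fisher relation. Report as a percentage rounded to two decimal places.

-0.15%

After-tax nominal return = 3.8% × (1 − 0.4) = 2.2800%.
1 + r = 1.02280 / 1.02430 = 0.998536
After-tax real rate = 0.998536 − 1 → -0.15%.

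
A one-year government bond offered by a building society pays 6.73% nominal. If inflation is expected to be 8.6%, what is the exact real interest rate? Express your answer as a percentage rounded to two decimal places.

By the Fisher identity, 1 + r = (1 + i)/(1 + π).
1 + r = 1.06730 / 1.08600 = 0.982781
r = 0.982781 − 1 = -1.7219%, i.e. -1.72%.

-1.72%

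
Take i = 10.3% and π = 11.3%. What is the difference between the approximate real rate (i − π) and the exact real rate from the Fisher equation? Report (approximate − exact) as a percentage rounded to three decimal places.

-0.102%

Approximate: r ≈ 10.300% − 11.300% = -1.0000%
Exact: (1 + 0.1030)/(1 + 0.1130) − 1 = -0.89847%
Error = -1.0000% − (-0.89847%) = -0.10153% → -0.102%.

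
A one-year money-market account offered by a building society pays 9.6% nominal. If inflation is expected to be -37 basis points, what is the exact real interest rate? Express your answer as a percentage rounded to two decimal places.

10.01%

1 + r = 1.09600 / 0.99630 = 1.100070
r = 1.100070 − 1 = 10.0070%, i.e. 10.01%.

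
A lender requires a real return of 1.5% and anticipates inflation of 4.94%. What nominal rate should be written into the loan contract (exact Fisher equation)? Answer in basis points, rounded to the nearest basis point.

(1 + i) = (1 + r)(1 + π) = 1.01500 × 1.04940 = 1.065141
i = 1.065141 − 1, so the required nominal rate is 651 basis points.

651 basis points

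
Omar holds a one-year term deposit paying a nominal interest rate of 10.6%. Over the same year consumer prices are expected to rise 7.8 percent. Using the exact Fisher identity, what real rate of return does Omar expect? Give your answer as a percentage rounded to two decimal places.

By the Fisher identity, 1 + r = (1 + i)/(1 + π).
1 + r = 1.10600 / 1.07800 = 1.025974
r = 1.025974 − 1 = 2.5974%, i.e. 2.60%.

2.60%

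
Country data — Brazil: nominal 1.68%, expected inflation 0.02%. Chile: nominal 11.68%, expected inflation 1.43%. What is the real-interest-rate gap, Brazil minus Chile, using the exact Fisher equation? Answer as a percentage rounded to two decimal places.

-8.45%

Brazil: (1 + 0.0168)/(1 + 0.0002) − 1 = 1.6597%
Chile: (1 + 0.1168)/(1 + 0.0143) − 1 = 10.1055%
Differential = 1.6597% − 10.1055% = -8.4458% → -8.45%.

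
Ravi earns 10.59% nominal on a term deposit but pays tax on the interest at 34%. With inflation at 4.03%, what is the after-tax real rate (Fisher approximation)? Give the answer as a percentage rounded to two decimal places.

2.96%

After-tax nominal return = 10.59% × (1 − 0.34) = 6.9894%.
r ≈ 6.9894% − 4.03% → 2.96%.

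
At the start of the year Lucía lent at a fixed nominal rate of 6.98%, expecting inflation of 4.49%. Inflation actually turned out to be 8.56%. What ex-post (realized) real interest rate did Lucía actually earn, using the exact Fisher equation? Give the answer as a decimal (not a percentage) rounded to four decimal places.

Ex-post: (1 + 0.0698)/(1 + 0.0856) − 1 = -1.4554%
So the realized real rate is -0.0146.

-0.0146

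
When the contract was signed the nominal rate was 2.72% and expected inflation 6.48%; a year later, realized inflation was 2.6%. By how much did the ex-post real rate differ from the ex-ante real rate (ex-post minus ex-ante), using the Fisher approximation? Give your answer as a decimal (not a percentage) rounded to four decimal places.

Ex-ante: 2.72% − 6.48% = -3.760%
Ex-post: 2.72% − 2.6% = 0.120%
Difference (ex-post − ex-ante) = 3.8800% → 0.0388.

0.0388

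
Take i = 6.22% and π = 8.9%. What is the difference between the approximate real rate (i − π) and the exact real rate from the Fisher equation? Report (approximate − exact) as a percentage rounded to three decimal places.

-0.219%

Approximate: r ≈ 6.220% − 8.900% = -2.6800%
Exact: (1 + 0.0622)/(1 + 0.0890) − 1 = -2.4610%
Error = -2.6800% − (-2.4610%) = -0.2190% → -0.219%.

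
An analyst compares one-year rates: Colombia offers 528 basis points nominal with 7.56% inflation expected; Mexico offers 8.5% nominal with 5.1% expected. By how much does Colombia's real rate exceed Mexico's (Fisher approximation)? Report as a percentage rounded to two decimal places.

Colombia: 5.28% − 7.56% = -2.280%
Mexico: 8.5% − 5.1% = 3.400%
Differential = -5.680% → -5.68%.

-5.68%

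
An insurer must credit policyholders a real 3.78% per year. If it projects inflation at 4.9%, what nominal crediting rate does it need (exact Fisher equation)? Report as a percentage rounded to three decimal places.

(1 + i) = (1 + r)(1 + π) = 1.03780 × 1.04900 = 1.0886522
i = 1.0886522 − 1, so the required nominal rate is 8.865%.

8.865%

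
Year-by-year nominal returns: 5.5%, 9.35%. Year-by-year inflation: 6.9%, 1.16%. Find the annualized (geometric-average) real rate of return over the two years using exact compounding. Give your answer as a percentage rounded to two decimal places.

3.29%

Nominal growth factor = 1.0550 × 1.0935 = 1.15364250
Price-level growth factor = 1.0690 × 1.0116 = 1.08140040
Real growth factor = 1.15364250 / 1.08140040 = 1.06680421
Annualized real rate = 1.06680421^(1/2) − 1 = 3.2862% → 3.29%.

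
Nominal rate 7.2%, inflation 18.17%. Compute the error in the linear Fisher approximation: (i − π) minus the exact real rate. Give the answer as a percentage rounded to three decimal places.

-1.687%

Approximate: r ≈ 7.200% − 18.170% = -10.9700%
Exact: (1 + 0.0720)/(1 + 0.1817) − 1 = -9.2832%
Error = -10.9700% − (-9.2832%) = -1.6868% → -1.687%.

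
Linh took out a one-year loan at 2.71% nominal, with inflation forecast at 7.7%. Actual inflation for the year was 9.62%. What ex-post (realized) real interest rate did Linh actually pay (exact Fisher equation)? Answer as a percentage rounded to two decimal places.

-6.30%

Ex-post: (1 + 0.0271)/(1 + 0.0962) − 1 = -6.3036%
So the realized real rate is -6.30%.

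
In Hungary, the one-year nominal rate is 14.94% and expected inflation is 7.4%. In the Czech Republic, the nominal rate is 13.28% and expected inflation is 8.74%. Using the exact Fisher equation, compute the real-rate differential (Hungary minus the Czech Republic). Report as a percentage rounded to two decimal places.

Hungary: (1 + 0.1494)/(1 + 0.0740) − 1 = 7.0205%
The Czech Republic: (1 + 0.1328)/(1 + 0.0874) − 1 = 4.1751%
Differential = 7.0205% − 4.1751% = 2.8454% → 2.85%.

2.85%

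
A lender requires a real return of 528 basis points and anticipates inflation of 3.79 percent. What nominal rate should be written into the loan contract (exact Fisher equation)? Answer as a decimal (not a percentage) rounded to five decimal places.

(1 + i) = (1 + r)(1 + π) = 1.05280 × 1.03790 = 1.09270112
i = 1.09270112 − 1, so the required nominal rate is 0.09270.

0.09270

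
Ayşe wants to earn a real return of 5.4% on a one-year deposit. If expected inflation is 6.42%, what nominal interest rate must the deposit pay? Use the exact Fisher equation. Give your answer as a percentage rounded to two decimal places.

12.17%

(1 + i) = (1 + r)(1 + π) = 1.05400 × 1.06420 = 1.1216668
i = 1.1216668 − 1, so the required nominal rate is 12.17%.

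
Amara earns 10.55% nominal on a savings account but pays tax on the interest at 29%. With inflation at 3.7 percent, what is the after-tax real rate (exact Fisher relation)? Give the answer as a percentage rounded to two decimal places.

3.66%

After-tax nominal return = 10.55% × (1 − 0.29) = 7.4905%.
1 + r = 1.074905 / 1.03700 = 1.036553
After-tax real rate = 1.036553 − 1 → 3.66%.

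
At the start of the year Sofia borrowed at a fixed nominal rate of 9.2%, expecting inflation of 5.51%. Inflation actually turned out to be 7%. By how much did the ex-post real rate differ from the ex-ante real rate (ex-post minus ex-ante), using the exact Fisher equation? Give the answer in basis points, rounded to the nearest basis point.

Ex-ante: (1 + 0.0920)/(1 + 0.0551) − 1 = 3.4973%
Ex-post: (1 + 0.0920)/(1 + 0.0700) − 1 = 2.0561%
Difference (ex-post − ex-ante) = -1.4412% → -144 basis points.

-144 basis points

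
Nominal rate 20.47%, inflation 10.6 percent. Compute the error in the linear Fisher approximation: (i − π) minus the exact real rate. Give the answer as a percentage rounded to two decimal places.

Approximate: r ≈ 20.470% − 10.600% = 9.8700%
Exact: (1 + 0.2047)/(1 + 0.1060) − 1 = 8.9241%
Error = 9.8700% − 8.9241% = 0.9459% → 0.95%.

0.95%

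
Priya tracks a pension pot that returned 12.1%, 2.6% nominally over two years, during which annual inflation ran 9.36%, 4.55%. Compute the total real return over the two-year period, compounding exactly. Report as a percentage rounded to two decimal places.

0.59%

Compound the nominal returns: 1.1210 × 1.0260 = 1.150146.
Compound inflation: 1.0936 × 1.0455 = 1.143359.
Deflate: 1.150146 / 1.143359 = 1.005936.
Total real return = 1.005936 − 1 → 0.59%.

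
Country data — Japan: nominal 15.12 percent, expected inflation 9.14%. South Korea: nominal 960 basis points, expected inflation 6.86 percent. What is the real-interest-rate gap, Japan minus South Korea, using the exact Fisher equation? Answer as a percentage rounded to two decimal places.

2.92%

Japan: (1 + 0.1512)/(1 + 0.0914) − 1 = 5.4792%
South Korea: (1 + 0.0960)/(1 + 0.0686) − 1 = 2.5641%
Differential = 5.4792% − 2.5641% = 2.9151% → 2.92%.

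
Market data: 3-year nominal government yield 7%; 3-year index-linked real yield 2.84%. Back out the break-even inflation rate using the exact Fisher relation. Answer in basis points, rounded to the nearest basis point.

(1 + π) = (1 + i)/(1 + r) = 1.07000 / 1.02840 = 1.040451
Break-even inflation = 1.040451 − 1 → 405 basis points.

405 basis points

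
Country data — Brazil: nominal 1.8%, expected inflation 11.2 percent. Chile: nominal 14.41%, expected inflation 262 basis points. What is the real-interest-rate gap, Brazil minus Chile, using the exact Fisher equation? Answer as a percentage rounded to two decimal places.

Brazil: (1 + 0.0180)/(1 + 0.1120) − 1 = -8.4532%
Chile: (1 + 0.1441)/(1 + 0.0262) − 1 = 11.4890%
Differential = -8.4532% − 11.4890% = -19.9422% → -19.94%.

-19.94%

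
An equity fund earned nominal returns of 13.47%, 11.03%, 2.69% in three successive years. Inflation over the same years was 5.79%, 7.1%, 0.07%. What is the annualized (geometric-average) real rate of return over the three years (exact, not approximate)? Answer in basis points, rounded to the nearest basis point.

Nominal growth factor = 1.1347 × 1.1103 × 1.0269 = 1.29374757
Price-level growth factor = 1.0579 × 1.0710 × 1.0007 = 1.13380401
Real growth factor = 1.29374757 / 1.13380401 = 1.14106809
Annualized real rate = 1.14106809^(1/3) − 1 = 4.4970% → 450 basis points.

450 basis points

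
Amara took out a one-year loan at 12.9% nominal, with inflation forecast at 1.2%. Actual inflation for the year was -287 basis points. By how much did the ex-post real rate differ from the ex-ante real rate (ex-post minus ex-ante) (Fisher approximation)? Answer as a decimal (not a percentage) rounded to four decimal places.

Ex-ante: 12.9% − 1.2% = 11.700%
Ex-post: 12.9% − (-2.87%) = 15.770%
Difference (ex-post − ex-ante) = 4.0700% → 0.0407.

0.0407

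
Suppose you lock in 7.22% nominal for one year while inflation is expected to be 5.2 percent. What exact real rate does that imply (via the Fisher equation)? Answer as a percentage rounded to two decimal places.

By the Fisher equation, 1 + r = (1 + i)/(1 + π).
1 + r = 1.07220 / 1.05200 = 1.019202
r = 1.019202 − 1 = 1.9202%, i.e. 1.92%.

1.92%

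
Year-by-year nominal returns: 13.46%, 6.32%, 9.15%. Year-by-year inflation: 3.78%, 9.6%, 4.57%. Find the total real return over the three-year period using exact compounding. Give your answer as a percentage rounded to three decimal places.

Compound the nominal returns: 1.1346 × 1.0632 × 1.0915 = 1.316684.
Compound inflation: 1.0378 × 1.0960 × 1.0457 = 1.189409.
Deflate: 1.316684 / 1.189409 = 1.107006.
Total real return = 1.107006 − 1 → 10.701%.

10.701%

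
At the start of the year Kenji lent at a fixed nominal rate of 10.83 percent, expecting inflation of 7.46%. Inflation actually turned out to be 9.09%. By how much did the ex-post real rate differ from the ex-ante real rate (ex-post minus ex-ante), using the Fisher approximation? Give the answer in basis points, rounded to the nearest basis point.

Ex-ante: 10.83% − 7.46% = 3.370%
Ex-post: 10.83% − 9.09% = 1.740%
Difference (ex-post − ex-ante) = -1.6300% → -163 basis points.

-163 basis points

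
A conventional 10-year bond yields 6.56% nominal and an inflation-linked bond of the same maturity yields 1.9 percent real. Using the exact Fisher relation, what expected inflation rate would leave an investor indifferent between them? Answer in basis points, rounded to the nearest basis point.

457 basis points

(1 + π) = (1 + i)/(1 + r) = 1.06560 / 1.01900 = 1.045731
Break-even inflation = 1.045731 − 1 → 457 basis points.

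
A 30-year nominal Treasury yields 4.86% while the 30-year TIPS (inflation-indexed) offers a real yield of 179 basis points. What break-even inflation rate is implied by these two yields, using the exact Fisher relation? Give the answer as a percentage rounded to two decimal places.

3.02%

(1 + π) = (1 + i)/(1 + r) = 1.04860 / 1.01790 = 1.030160
Break-even inflation = 1.030160 − 1 → 3.02%.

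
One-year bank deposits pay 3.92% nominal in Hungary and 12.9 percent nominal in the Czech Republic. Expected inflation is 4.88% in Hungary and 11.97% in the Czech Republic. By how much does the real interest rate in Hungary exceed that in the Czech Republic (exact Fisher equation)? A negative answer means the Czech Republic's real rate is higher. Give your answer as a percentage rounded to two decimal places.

Hungary: (1 + 0.0392)/(1 + 0.0488) − 1 = -0.9153%
The Czech Republic: (1 + 0.1290)/(1 + 0.1197) − 1 = 0.8306%
Differential = -0.9153% − 0.8306% = -1.7459% → -1.75%.

-1.75%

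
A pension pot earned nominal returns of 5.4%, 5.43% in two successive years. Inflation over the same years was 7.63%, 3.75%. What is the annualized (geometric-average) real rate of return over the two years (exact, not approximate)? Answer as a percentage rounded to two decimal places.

-0.24%

Compound the nominal returns: 1.0540 × 1.0543 = 1.11123220.
Compound inflation: 1.0763 × 1.0375 = 1.11666125.
Deflate: 1.11123220 / 1.11666125 = 0.99513814.
Annualized real rate = 0.99513814^(1/2) − 1 = -0.2434% → -0.24%.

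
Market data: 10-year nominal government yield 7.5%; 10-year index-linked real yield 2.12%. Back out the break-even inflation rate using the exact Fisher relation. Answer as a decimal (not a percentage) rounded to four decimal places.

0.0527

(1 + π) = (1 + i)/(1 + r) = 1.07500 / 1.02120 = 1.052683
Break-even inflation = 1.052683 − 1 → 0.0527.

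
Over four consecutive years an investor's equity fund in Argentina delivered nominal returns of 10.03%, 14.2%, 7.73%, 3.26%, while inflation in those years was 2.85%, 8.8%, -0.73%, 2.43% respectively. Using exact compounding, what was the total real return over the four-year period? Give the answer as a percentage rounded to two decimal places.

22.85%

Nominal growth factor = 1.1003 × 1.1420 × 1.0773 × 1.0326 = 1.397803
Price-level growth factor = 1.0285 × 1.0880 × 0.9927 × 1.0243 = 1.137833
Real growth factor = 1.397803 / 1.137833 = 1.228479
Total real return = 1.228479 − 1 → 22.85%.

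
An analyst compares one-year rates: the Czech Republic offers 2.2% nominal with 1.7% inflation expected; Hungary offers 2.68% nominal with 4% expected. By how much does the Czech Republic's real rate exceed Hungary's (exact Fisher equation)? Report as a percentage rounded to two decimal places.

1.76%

The Czech Republic: (1 + 0.0220)/(1 + 0.0170) − 1 = 0.4916%
Hungary: (1 + 0.0268)/(1 + 0.0400) − 1 = -1.2692%
Differential = 0.4916% − (-1.2692%) = 1.7609% → 1.76%.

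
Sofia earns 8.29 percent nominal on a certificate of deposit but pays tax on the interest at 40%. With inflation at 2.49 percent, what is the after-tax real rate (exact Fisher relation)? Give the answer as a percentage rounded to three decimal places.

After-tax nominal return = 8.29% × (1 − 0.4) = 4.9740%.
1 + r = 1.04974 / 1.02490 = 1.024237
After-tax real rate = 1.024237 − 1 → 2.424%.

2.424%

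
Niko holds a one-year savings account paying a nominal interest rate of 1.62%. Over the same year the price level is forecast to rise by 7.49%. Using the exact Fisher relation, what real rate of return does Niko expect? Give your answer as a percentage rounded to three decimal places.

-5.461%

By the Fisher relation, 1 + r = (1 + i)/(1 + π).
1 + r = 1.01620 / 1.07490 = 0.945390
r = 0.945390 − 1 = -5.4610%, i.e. -5.461%.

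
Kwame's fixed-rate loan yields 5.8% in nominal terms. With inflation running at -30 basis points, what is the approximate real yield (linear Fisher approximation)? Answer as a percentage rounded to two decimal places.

6.10%

r ≈ i − π = 5.8% − (-0.3%) = 6.10%.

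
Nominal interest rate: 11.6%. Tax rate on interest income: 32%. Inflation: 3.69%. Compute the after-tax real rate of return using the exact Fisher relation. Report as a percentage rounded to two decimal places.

4.05%

After-tax nominal return = 11.6% × (1 − 0.32) = 7.8880%.
1 + r = 1.07888 / 1.03690 = 1.040486
After-tax real rate = 1.040486 − 1 → 4.05%.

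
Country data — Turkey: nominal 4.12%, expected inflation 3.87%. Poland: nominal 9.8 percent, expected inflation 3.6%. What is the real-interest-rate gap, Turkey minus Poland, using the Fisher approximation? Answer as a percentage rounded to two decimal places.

Turkey: 4.12% − 3.87% = 0.250%
Poland: 9.8% − 3.6% = 6.200%
Differential = -5.950% → -5.95%.

-5.95%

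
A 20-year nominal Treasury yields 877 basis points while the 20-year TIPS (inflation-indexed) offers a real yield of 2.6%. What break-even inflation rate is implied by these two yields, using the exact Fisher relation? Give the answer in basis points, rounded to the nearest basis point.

(1 + π) = (1 + i)/(1 + r) = 1.08770 / 1.02600 = 1.060136
Break-even inflation = 1.060136 − 1 → 601 basis points.

601 basis points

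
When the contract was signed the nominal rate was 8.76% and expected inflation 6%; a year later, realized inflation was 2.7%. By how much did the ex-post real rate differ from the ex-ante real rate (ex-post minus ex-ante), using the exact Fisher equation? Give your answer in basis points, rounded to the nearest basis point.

330 basis points

Ex-ante: (1 + 0.0876)/(1 + 0.0600) − 1 = 2.6038%
Ex-post: (1 + 0.0876)/(1 + 0.0270) − 1 = 5.9007%
Difference (ex-post − ex-ante) = 3.2969% → 330 basis points.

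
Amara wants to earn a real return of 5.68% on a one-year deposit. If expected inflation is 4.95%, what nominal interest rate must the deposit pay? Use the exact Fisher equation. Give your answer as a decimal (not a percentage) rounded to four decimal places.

(1 + i) = (1 + r)(1 + π) = 1.05680 × 1.04950 = 1.1091116
i = 1.1091116 − 1, so the required nominal rate is 0.1091.

0.1091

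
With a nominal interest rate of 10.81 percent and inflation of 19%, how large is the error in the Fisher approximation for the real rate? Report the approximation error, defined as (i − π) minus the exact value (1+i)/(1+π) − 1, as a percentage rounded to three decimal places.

Approximate: r ≈ 10.810% − 19.000% = -8.1900%
Exact: (1 + 0.1081)/(1 + 0.1900) − 1 = -6.8824%
Error = -8.1900% − (-6.8824%) = -1.3076% → -1.308%.

-1.308%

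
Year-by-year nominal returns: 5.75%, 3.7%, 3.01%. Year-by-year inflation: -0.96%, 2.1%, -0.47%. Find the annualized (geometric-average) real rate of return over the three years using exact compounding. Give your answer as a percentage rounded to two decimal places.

3.92%

Nominal growth factor = 1.0575 × 1.0370 × 1.0301 = 1.12963599
Price-level growth factor = 0.9904 × 1.0210 × 0.9953 = 1.00644577
Real growth factor = 1.12963599 / 1.00644577 = 1.12240125
Annualized real rate = 1.12240125^(1/3) − 1 = 3.9240% → 3.92%.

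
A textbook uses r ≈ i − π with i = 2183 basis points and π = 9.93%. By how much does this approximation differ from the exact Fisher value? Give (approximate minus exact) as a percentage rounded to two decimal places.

1.07%

Approximate: r ≈ 21.830% − 9.930% = 11.9000%
Exact: (1 + 0.2183)/(1 + 0.0993) − 1 = 10.8251%
Error = 11.9000% − 10.8251% = 1.0749% → 1.07%.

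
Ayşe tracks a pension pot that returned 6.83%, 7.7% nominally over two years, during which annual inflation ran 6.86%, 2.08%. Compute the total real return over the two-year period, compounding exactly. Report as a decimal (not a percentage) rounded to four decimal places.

Compound the nominal returns: 1.0683 × 1.0770 = 1.150559.
Compound inflation: 1.0686 × 1.0208 = 1.090827.
Deflate: 1.150559 / 1.090827 = 1.054759.
Total real return = 1.054759 − 1 → 0.0548.

0.0548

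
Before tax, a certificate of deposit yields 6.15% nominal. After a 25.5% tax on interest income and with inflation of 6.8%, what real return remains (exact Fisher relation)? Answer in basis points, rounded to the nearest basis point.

-208 basis points

After-tax nominal return = 6.15% × (1 − 0.255) = 4.58175%.
1 + r = 1.0458175 / 1.06800 = 0.979230
After-tax real rate = 0.979230 − 1 → -208 basis points.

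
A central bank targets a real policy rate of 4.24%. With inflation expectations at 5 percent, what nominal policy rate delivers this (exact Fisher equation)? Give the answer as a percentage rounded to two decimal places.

9.45%

(1 + i) = (1 + r)(1 + π) = 1.04240 × 1.05000 = 1.09452
i = 1.09452 − 1, so the required nominal rate is 9.45%.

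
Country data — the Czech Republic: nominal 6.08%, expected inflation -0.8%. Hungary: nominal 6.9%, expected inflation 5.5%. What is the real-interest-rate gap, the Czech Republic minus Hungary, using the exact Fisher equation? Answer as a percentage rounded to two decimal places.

The Czech Republic: (1 + 0.0608)/(1 − 0.0080) − 1 = 6.9355%
Hungary: (1 + 0.0690)/(1 + 0.0550) − 1 = 1.3270%
Differential = 6.9355% − 1.3270% = 5.6085% → 5.61%.

5.61%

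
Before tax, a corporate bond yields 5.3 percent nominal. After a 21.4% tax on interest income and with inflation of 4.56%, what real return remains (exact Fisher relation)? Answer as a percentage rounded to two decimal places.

After-tax nominal return = 5.3% × (1 − 0.214) = 4.1658%.
1 + r = 1.041658 / 1.04560 = 0.996230
After-tax real rate = 0.996230 − 1 → -0.38%.

-0.38%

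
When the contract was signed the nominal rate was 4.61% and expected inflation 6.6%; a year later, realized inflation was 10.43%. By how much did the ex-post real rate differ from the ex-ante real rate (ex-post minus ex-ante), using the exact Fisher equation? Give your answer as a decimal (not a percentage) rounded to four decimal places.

-0.0340

Ex-ante: (1 + 0.0461)/(1 + 0.0660) − 1 = -1.8668%
Ex-post: (1 + 0.0461)/(1 + 0.1043) − 1 = -5.2703%
Difference (ex-post − ex-ante) = -3.4035% → -0.0340.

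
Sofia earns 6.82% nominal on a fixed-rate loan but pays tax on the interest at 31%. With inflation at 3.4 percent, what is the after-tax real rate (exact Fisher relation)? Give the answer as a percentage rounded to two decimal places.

1.26%

After-tax nominal return = 6.82% × (1 − 0.31) = 4.7058%.
1 + r = 1.047058 / 1.03400 = 1.012629
After-tax real rate = 1.012629 − 1 → 1.26%.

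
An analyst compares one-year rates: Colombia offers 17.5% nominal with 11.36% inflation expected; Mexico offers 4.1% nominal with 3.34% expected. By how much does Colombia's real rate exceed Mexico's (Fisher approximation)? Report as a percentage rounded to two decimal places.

Colombia: 17.5% − 11.36% = 6.140%
Mexico: 4.1% − 3.34% = 0.760%
Differential = 5.380% → 5.38%.

5.38%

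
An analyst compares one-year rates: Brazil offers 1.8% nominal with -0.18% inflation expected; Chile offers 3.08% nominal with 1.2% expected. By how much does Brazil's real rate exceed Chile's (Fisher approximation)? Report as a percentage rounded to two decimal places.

Brazil: 1.8% − (-0.18%) = 1.980%
Chile: 3.08% − 1.2% = 1.880%
Differential = 0.100% → 0.10%.

0.10%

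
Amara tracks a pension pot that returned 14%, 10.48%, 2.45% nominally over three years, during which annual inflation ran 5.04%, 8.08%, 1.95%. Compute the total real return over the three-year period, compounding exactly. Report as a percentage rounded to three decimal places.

11.484%

Compound the nominal returns: 1.1400 × 1.1048 × 1.0245 = 1.290329.
Compound inflation: 1.0504 × 1.0808 × 1.0195 = 1.157410.
Deflate: 1.290329 / 1.157410 = 1.114842.
Total real return = 1.114842 − 1 → 11.484%.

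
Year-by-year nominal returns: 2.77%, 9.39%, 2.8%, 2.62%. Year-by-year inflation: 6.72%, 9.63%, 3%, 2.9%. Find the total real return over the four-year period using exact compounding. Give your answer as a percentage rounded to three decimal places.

-4.360%

Compound the nominal returns: 1.0277 × 1.0939 × 1.0280 × 1.0262 = 1.185957.
Compound inflation: 1.0672 × 1.0963 × 1.0300 × 1.0290 = 1.240018.
Deflate: 1.185957 / 1.240018 = 0.956404.
Total real return = 0.956404 − 1 → -4.360%.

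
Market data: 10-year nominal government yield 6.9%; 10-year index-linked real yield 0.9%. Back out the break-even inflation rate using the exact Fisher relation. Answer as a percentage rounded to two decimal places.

(1 + π) = (1 + i)/(1 + r) = 1.06900 / 1.00900 = 1.059465
Break-even inflation = 1.059465 − 1 → 5.95%.

5.95%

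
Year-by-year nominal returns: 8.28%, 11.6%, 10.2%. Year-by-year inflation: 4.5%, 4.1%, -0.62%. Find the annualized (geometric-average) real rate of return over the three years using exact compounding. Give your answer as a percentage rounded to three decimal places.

7.195%

Compound the nominal returns: 1.0828 × 1.1160 × 1.1020 = 1.33166209.
Compound inflation: 1.0450 × 1.0410 × 0.9938 = 1.08110036.
Deflate: 1.33166209 / 1.08110036 = 1.23176547.
Annualized real rate = 1.23176547^(1/3) − 1 = 7.1954% → 7.195%.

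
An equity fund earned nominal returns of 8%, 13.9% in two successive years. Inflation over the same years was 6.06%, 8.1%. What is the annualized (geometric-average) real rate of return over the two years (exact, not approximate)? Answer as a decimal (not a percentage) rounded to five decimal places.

0.03582

Nominal growth factor = 1.0800 × 1.1390 = 1.23012000
Price-level growth factor = 1.0606 × 1.0810 = 1.14650860
Real growth factor = 1.23012000 / 1.14650860 = 1.07292697
Annualized real rate = 1.07292697^(1/2) − 1 = 3.5822% → 0.03582.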